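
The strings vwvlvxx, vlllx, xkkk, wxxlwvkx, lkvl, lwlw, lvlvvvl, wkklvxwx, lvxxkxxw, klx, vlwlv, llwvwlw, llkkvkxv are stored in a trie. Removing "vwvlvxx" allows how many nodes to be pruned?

6

After clearing the end-marker at "vwvlvxx", prune upward until reaching a node still needed by another word.
The suffix "wvlvxx" (6 nodes) is used only by "vwvlvxx"; the node for "v" still has the child "l", so pruning stops there.
Nodes removed: 6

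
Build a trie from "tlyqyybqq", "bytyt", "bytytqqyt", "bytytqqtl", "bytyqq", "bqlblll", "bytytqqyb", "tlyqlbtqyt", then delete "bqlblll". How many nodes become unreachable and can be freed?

6

A node on "bqlblll"'s path can go only if nothing else ends at it or branches off below it.
The suffix "qlblll" (6 nodes) is used only by "bqlblll"; the node for "b" still has the child "y", so pruning stops there.
Nodes removed: 6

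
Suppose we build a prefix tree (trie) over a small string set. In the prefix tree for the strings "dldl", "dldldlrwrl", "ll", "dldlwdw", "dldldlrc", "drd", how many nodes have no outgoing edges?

5

Leaves are exactly the stored words that no other stored word extends.
Those words: "dldldlrc", "dldldlrwrl", "dldlwdw", "drd", "ll"
Leaf count: 5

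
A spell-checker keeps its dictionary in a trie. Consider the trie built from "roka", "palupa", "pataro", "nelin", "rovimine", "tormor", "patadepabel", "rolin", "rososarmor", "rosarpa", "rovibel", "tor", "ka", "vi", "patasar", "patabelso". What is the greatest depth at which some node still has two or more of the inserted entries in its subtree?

4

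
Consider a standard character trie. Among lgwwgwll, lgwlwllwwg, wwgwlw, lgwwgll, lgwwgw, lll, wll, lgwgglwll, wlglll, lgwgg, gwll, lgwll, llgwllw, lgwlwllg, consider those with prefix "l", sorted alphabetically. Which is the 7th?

DFS of the "l" subtree visits, in order: "lgwgg", "lgwgglwll", "lgwll", "lgwlwllg", "lgwlwllwwg", "lgwwgll", "lgwwgw", "lgwwgwll", "llgwllw", "lll"
Position 7: lgwwgw

lgwwgw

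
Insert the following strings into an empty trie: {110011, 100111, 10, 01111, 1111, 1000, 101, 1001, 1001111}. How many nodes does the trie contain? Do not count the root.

21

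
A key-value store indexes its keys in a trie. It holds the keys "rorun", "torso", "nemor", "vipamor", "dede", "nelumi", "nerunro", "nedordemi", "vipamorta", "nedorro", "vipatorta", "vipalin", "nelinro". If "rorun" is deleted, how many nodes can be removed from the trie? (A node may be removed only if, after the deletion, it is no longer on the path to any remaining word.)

5

Walk "rorun" from the leaf back toward the root, removing each node that no remaining word uses.
No other word shares any prefix with "rorun", so all 5 of its nodes go.
Nodes removed: 5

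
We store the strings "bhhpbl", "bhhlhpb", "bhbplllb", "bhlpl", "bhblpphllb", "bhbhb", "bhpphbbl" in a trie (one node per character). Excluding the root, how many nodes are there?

34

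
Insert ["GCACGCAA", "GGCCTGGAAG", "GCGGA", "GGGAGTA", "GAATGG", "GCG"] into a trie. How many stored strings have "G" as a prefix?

Filter for entries beginning with "G":
Matches: "GAATGG", "GCACGCAA", "GCG", "GCGGA", "GGCCTGGAAG", "GGGAGTA"
Count: 6

6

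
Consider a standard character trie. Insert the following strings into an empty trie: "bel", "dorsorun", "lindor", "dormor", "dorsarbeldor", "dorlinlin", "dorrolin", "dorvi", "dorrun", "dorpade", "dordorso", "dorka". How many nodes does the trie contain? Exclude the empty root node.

Insert word by word; a character creates a node only if that edge doesn't already exist:
  "bel" → 3 new (b, e, l)
  "dorsorun" → 8 new (d, o, r, s, o, r, u, n)
  "lindor" → 6 new (l, i, n, d, o, r)
  "dormor" → prefix "dor" already present; 3 new (m, o, r)
  "dorsarbeldor" → prefix "dors" already present; 8 new (a, r, b, e, l, d, o, r)
  "dorlinlin" → prefix "dor" already present; 6 new (l, i, n, l, i, n)
  "dorrolin" → prefix "dor" already present; 5 new (r, o, l, i, n)
  "dorvi" → prefix "dor" already present; 2 new (v, i)
  "dorrun" → prefix "dorr" already present; 2 new (u, n)
  "dorpade" → prefix "dor" already present; 4 new (p, a, d, e)
  "dordorso" → prefix "dor" already present; 5 new (d, o, r, s, o)
  "dorka" → prefix "dor" already present; 2 new (k, a)
Total nodes = 3 + 8 + 6 + 3 + 8 + 6 + 5 + 2 + 2 + 4 + 5 + 2 = 54

54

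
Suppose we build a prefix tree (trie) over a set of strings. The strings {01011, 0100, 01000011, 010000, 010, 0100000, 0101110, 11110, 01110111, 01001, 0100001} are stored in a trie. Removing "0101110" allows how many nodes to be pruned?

After clearing the end-marker at "0101110", prune upward until reaching a node still needed by another word.
The suffix "10" (2 nodes) is used only by "0101110"; "01011" is itself a stored word, so pruning stops there.
Nodes removed: 2

2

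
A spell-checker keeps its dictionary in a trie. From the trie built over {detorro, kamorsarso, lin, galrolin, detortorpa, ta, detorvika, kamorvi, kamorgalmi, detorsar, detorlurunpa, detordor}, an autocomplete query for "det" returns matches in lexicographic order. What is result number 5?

detortorpa

Words with prefix "det", in lexicographic order: "detordor", "detorlurunpa", "detorro", "detorsar", "detortorpa", "detorvika"
Position 5: detortorpa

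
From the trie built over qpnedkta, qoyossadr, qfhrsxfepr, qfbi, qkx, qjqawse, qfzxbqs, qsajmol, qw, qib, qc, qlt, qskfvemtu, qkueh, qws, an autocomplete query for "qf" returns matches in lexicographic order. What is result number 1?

qfbi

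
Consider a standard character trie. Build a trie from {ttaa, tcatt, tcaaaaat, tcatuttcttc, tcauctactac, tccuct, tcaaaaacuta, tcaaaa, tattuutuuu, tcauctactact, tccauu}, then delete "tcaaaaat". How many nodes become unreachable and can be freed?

1

Walk "tcaaaaat" from the leaf back toward the root, removing each node that no remaining word uses.
The suffix "t" (1 node) is used only by "tcaaaaat"; the node for "tcaaaaa" still has the child "c", so pruning stops there.
Nodes removed: 1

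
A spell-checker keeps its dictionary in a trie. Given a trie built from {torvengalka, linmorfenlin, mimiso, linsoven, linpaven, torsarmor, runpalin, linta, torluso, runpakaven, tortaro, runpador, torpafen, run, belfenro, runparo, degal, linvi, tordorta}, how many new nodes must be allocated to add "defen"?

The longest prefix of "defen" already in the trie is "de" (length 2).
Each of the 3 remaining characters creates one node.

3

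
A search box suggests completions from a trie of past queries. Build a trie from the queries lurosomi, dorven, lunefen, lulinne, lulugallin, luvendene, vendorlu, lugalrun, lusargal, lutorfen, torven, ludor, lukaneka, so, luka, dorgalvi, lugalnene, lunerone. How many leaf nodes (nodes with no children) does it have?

Leaves are exactly the stored words that no other stored word extends.
Those words: "dorgalvi", "dorven", "ludor", "lugalnene", "lugalrun", "lukaneka", "lulinne", "lulugallin", "lunefen", "lunerone", "lurosomi", "lusargal", "lutorfen", "luvendene", "so", "torven", "vendorlu"
Leaf count: 17

17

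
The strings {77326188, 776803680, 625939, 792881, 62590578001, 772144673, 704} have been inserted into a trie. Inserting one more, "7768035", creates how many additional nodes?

1

Walking "7768035" from the root, the first 6 characters ("776803") follow existing edges; "5" is the first miss.
Each of the 1 remaining characters creates one node.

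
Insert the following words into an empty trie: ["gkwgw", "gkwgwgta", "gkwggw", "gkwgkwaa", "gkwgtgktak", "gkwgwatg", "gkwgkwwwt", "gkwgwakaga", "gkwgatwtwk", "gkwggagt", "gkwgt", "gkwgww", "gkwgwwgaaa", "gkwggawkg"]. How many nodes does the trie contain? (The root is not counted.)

47

Count nodes per top-level branch (shared prefixes stored once):
  'g'-branch (gkwgatwtwk, gkwggagt, gkwggawkg, gkwggw, gkwgkwaa, gkwgkwwwt, gkwgt, gkwgtgktak, gkwgw, gkwgwakaga, gkwgwatg, gkwgwgta, gkwgww, gkwgwwgaaa): 47 nodes
Sum: 47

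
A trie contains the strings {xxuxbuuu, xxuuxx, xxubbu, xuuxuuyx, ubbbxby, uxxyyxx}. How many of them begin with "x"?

Filter for entries beginning with "x":
Words under "x": xuuxuuyx, xxubbu, xxuuxx, xxuxbuuu
Count: 4

4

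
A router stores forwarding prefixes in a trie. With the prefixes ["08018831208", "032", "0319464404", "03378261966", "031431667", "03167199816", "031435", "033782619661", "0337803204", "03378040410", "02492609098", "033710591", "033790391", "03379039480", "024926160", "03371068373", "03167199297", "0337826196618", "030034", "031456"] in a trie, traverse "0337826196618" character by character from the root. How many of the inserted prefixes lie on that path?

Traverse "0337826196618" character by character; count nodes along the way that are marked as word ends.
Prefixes of the query that are stored words: "03378261966", "033782619661", "0337826196618"
Count: 3

3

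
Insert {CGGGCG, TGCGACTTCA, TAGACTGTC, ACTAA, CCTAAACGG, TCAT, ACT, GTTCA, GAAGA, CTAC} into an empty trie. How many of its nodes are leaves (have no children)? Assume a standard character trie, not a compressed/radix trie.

9

A leaf is a node with no children — equivalently, the end of a word that is not a proper prefix of any other stored word.
Those words: "ACTAA", "CCTAAACGG", "CGGGCG", "CTAC", "GAAGA", "GTTCA", "TAGACTGTC", "TCAT", "TGCGACTTCA"
Leaf count: 9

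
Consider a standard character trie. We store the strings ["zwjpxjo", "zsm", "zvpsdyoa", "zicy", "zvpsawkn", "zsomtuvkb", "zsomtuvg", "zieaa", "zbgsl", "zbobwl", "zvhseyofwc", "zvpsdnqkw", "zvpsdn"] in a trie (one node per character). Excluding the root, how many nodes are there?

Count nodes per top-level branch (shared prefixes stored once):
  'z'-branch (zbgsl, zbobwl, zicy, zieaa, zsm, zsomtuvg, zsomtuvkb, zvhseyofwc, zvpsawkn, zvpsdn, zvpsdnqkw, zvpsdyoa, zwjpxjo): 54 nodes
Sum: 54

54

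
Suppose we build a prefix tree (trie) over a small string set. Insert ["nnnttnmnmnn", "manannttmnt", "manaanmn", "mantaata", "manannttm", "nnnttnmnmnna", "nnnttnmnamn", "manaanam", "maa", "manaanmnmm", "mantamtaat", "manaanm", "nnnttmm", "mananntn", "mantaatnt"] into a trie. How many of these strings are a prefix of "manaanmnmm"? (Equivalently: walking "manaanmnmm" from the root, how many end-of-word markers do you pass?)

Traverse "manaanmnmm" character by character; count nodes along the way that are marked as word ends.
Prefixes of the query that are stored words: "manaanm", "manaanmn", "manaanmnmm"
Count: 3

3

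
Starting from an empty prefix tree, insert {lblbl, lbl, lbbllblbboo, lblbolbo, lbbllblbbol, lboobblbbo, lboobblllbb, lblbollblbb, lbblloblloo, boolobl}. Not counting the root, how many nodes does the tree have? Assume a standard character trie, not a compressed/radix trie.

49

Count nodes per top-level branch (shared prefixes stored once):
  'b'-branch (boolobl): 7 nodes
  'l'-branch (lbbllblbbol, lbbllblbboo, lbblloblloo, lbl, lblbl, lblbolbo, lblbollblbb, lboobblbbo, lboobblllbb): 42 nodes
Sum: 49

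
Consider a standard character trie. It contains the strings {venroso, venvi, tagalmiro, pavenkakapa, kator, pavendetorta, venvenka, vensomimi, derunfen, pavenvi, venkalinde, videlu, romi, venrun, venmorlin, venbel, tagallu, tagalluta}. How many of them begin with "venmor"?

Walk to "venmor"; the words in its subtree are exactly those with that prefix.
Words under "venmor": venmorlin
Count: 1

1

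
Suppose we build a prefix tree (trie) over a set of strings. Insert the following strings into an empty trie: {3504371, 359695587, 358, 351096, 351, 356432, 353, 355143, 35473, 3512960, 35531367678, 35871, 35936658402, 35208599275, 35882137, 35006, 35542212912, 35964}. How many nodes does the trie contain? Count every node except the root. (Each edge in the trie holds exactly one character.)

78

Trace insertions, counting only characters that open a new branch:
  "3504371" → 7 new (3, 5, 0, 4, 3, 7, 1)
  "359695587" → prefix "35" already present; 7 new (9, 6, 9, 5, 5, 8, 7)
  "358" → prefix "35" already present; 1 new (8)
  "351096" → prefix "35" already present; 4 new (1, 0, 9, 6)
  "351" → prefix "351" already present; 0 new (none)
  "356432" → prefix "35" already present; 4 new (6, 4, 3, 2)
  "353" → prefix "35" already present; 1 new (3)
  "355143" → prefix "35" already present; 4 new (5, 1, 4, 3)
  "35473" → prefix "35" already present; 3 new (4, 7, 3)
  "3512960" → prefix "351" already present; 4 new (2, 9, 6, 0)
  "35531367678" → prefix "355" already present; 8 new (3, 1, 3, 6, 7, 6, 7, 8)
  "35871" → prefix "358" already present; 2 new (7, 1)
  "35936658402" → prefix "359" already present; 8 new (3, 6, 6, 5, 8, 4, 0, 2)
  "35208599275" → prefix "35" already present; 9 new (2, 0, 8, 5, 9, 9, 2, 7, 5)
  "35882137" → prefix "358" already present; 5 new (8, 2, 1, 3, 7)
  "35006" → prefix "350" already present; 2 new (0, 6)
  "35542212912" → prefix "355" already present; 8 new (4, 2, 2, 1, 2, 9, 1, 2)
  "35964" → prefix "3596" already present; 1 new (4)
Total nodes = 7 + 7 + 1 + 4 + 0 + 4 + 1 + 4 + 3 + 4 + 8 + 2 + 8 + 9 + 5 + 2 + 8 + 1 = 78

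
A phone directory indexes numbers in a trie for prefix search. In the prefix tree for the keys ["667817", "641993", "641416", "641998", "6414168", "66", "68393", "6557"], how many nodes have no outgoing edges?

6

A leaf is a node with no children — equivalently, the end of a word that is not a proper prefix of any other stored word.
Those words: "6414168", "641993", "641998", "6557", "667817", "68393"
Leaf count: 6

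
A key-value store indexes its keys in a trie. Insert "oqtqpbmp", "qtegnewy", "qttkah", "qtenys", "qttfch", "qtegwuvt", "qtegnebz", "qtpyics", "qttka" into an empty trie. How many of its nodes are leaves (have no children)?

8

Leaves are exactly the stored words that no other stored word extends.
Those words: "oqtqpbmp", "qtegnebz", "qtegnewy", "qtegwuvt", "qtenys", "qtpyics", "qttfch", "qttkah"
Leaf count: 8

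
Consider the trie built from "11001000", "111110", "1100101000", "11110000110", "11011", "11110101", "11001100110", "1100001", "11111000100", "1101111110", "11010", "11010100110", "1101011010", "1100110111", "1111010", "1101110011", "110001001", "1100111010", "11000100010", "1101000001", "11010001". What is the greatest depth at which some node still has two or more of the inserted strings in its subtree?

Look for the deepest trie node that still has at least two words in its subtree.
"11000100010" and "110001001" agree on "11000100" (8 characters) before diverging; nothing deeper is shared.
Longest shared-prefix length: 8

8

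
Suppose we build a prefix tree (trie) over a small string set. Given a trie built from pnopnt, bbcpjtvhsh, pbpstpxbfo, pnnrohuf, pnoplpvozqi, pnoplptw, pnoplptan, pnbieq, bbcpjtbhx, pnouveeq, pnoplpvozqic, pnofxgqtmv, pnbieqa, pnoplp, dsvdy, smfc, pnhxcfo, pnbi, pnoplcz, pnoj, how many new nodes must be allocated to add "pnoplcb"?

"pnoplc" is already a path in the trie; the remaining "b" must be added.
New nodes needed: |"pnoplcb"| − 6 = 7 − 6 = 1.

1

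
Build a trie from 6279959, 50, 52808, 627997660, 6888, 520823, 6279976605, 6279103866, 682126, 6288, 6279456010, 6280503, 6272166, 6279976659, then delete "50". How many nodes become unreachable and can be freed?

A node on "50"'s path can go only if nothing else ends at it or branches off below it.
The suffix "0" (1 node) is used only by "50"; the node for "5" still has the child "2", so pruning stops there.
Nodes removed: 1

1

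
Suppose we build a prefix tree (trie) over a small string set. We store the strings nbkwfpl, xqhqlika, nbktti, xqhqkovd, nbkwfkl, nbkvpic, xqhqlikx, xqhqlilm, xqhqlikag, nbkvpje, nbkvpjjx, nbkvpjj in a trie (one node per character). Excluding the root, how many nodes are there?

36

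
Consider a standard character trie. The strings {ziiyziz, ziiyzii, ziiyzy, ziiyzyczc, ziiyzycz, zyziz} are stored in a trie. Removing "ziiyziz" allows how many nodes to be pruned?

1

Walk "ziiyziz" from the leaf back toward the root, removing each node that no remaining word uses.
The suffix "z" (1 node) is used only by "ziiyziz"; the node for "ziiyzi" still has the child "i", so pruning stops there.
Nodes removed: 1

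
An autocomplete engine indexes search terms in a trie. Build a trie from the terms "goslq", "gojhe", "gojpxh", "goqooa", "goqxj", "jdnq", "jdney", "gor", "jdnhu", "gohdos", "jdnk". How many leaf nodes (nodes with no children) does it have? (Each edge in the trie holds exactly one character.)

11

Leaves are exactly the stored words that no other stored word extends.
Those words: "gohdos", "gojhe", "gojpxh", "goqooa", "goqxj", "gor", "goslq", "jdney", "jdnhu", "jdnk", "jdnq"
Leaf count: 11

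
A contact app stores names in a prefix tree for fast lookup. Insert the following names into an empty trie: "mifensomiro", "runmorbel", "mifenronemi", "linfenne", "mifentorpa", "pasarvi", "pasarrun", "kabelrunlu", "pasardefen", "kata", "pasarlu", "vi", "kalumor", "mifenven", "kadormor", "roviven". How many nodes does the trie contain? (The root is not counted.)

90

For each word, the new-node count is its length minus the longest prefix already in the trie:
  "mifensomiro" → 11 new (m, i, f, e, n, s, o, m, i, r, o)
  "runmorbel" → 9 new (r, u, n, m, o, r, b, e, l)
  "mifenronemi" → prefix "mifen" already present; 6 new (r, o, n, e, m, i)
  "linfenne" → 8 new (l, i, n, f, e, n, n, e)
  "mifentorpa" → prefix "mifen" already present; 5 new (t, o, r, p, a)
  "pasarvi" → 7 new (p, a, s, a, r, v, i)
  "pasarrun" → prefix "pasar" already present; 3 new (r, u, n)
  "kabelrunlu" → 10 new (k, a, b, e, l, r, u, n, l, u)
  "pasardefen" → prefix "pasar" already present; 5 new (d, e, f, e, n)
  "kata" → prefix "ka" already present; 2 new (t, a)
  "pasarlu" → prefix "pasar" already present; 2 new (l, u)
  "vi" → 2 new (v, i)
  "kalumor" → prefix "ka" already present; 5 new (l, u, m, o, r)
  "mifenven" → prefix "mifen" already present; 3 new (v, e, n)
  "kadormor" → prefix "ka" already present; 6 new (d, o, r, m, o, r)
  "roviven" → prefix "r" already present; 6 new (o, v, i, v, e, n)
Total nodes = 11 + 9 + 6 + 8 + 5 + 7 + 3 + 10 + 5 + 2 + 2 + 2 + 5 + 3 + 6 + 6 = 90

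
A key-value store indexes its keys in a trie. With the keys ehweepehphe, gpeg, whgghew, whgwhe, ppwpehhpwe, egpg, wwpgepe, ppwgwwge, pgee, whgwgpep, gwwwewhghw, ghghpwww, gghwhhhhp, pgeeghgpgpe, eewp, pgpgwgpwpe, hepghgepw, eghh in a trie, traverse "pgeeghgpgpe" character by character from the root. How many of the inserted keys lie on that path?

Check each prefix of "pgeeghgpgpe" against the stored set — each match is an end-marker on the path.
Prefixes of the query that are stored words: "pgee", "pgeeghgpgpe"
Count: 2

2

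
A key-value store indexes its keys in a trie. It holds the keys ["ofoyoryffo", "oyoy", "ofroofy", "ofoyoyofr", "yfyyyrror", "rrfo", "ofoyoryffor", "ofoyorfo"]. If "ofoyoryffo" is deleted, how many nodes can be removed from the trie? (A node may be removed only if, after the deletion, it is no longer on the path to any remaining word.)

0

A node on "ofoyoryffo"'s path can go only if nothing else ends at it or branches off below it.
Every node on "ofoyoryffo" is still needed (e.g. by "ofoyoryffor"), so nothing is freed.
Nodes removed: 0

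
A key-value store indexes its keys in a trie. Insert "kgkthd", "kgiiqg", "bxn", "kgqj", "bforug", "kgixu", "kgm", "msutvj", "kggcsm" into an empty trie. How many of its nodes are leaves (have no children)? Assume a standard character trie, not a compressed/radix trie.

9

A leaf is a node with no children — equivalently, the end of a word that is not a proper prefix of any other stored word.
Those words: "bforug", "bxn", "kggcsm", "kgiiqg", "kgixu", "kgkthd", "kgm", "kgqj", "msutvj"
Leaf count: 9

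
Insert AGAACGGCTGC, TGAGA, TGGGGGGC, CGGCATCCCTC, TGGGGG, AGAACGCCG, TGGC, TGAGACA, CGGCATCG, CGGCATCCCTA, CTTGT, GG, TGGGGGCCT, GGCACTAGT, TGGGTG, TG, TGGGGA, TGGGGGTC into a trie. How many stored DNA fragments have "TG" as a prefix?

Filter for entries beginning with "TG":
Words under "TG": TG, TGAGA, TGAGACA, TGGC, TGGGGA, TGGGGG, TGGGGGCCT, TGGGGGGC, TGGGGGTC, TGGGTG
Count: 10

10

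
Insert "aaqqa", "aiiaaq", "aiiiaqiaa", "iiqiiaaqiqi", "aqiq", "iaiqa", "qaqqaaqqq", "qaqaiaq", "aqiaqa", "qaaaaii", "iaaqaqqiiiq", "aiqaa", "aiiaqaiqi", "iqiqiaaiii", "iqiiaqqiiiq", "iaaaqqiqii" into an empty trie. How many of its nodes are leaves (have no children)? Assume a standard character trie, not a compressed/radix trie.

A leaf is a node with no children — equivalently, the end of a word that is not a proper prefix of any other stored word.
Those words: "aaqqa", "aiiaaq", "aiiaqaiqi", "aiiiaqiaa", "aiqaa", "aqiaqa", "aqiq", "iaaaqqiqii", "iaaqaqqiiiq", "iaiqa", "iiqiiaaqiqi", "iqiiaqqiiiq", "iqiqiaaiii", "qaaaaii", "qaqaiaq", "qaqqaaqqq"
Leaf count: 16

16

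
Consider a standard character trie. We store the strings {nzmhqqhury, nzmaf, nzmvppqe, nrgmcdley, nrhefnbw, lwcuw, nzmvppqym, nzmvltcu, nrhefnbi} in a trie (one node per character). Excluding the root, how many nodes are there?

43

For each word, the new-node count is its length minus the longest prefix already in the trie:
  "nzmhqqhury" → 10 new (n, z, m, h, q, q, h, u, r, y)
  "nzmaf" → prefix "nzm" already present; 2 new (a, f)
  "nzmvppqe" → prefix "nzm" already present; 5 new (v, p, p, q, e)
  "nrgmcdley" → prefix "n" already present; 8 new (r, g, m, c, d, l, e, y)
  "nrhefnbw" → prefix "nr" already present; 6 new (h, e, f, n, b, w)
  "lwcuw" → 5 new (l, w, c, u, w)
  "nzmvppqym" → prefix "nzmvppq" already present; 2 new (y, m)
  "nzmvltcu" → prefix "nzmv" already present; 4 new (l, t, c, u)
  "nrhefnbi" → prefix "nrhefnb" already present; 1 new (i)
Total nodes = 10 + 2 + 5 + 8 + 6 + 5 + 2 + 4 + 1 = 43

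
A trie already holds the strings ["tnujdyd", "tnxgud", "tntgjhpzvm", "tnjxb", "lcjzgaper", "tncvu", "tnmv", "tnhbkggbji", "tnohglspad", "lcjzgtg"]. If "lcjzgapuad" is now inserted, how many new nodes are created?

3

"lcjzgap" is already a path in the trie; the remaining "uad" must be added.
New nodes needed: |"lcjzgapuad"| − 7 = 10 − 7 = 3.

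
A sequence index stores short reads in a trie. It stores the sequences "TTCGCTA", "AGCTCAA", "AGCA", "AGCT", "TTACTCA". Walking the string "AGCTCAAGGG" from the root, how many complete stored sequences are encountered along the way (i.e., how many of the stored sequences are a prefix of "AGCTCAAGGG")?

Traverse "AGCTCAAGGG" character by character; count nodes along the way that are marked as word ends.
Prefixes of the query that are stored words: "AGCT", "AGCTCAA"
Count: 2

2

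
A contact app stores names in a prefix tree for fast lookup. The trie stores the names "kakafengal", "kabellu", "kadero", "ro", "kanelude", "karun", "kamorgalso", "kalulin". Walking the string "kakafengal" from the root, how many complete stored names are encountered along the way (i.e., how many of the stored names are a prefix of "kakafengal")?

1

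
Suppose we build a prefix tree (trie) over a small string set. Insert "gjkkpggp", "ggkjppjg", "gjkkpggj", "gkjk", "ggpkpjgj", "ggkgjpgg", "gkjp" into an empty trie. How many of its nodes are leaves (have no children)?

A leaf is a node with no children — equivalently, the end of a word that is not a proper prefix of any other stored word.
Those words: "ggkgjpgg", "ggkjppjg", "ggpkpjgj", "gjkkpggj", "gjkkpggp", "gkjk", "gkjp"
Leaf count: 7

7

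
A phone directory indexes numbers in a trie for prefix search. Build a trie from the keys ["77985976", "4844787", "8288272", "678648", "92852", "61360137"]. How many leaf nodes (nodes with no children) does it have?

6

A leaf is a node with no children — equivalently, the end of a word that is not a proper prefix of any other stored word.
Those words: "4844787", "61360137", "678648", "77985976", "8288272", "92852"
Leaf count: 6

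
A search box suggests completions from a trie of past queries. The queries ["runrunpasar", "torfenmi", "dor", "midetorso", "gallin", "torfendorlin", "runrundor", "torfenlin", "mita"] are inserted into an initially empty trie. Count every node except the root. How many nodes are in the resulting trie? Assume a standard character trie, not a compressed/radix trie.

51

Count nodes per top-level branch (shared prefixes stored once):
  'd'-branch (dor): 3 nodes
  'g'-branch (gallin): 6 nodes
  'm'-branch (midetorso, mita): 11 nodes
  'r'-branch (runrundor, runrunpasar): 14 nodes
  't'-branch (torfendorlin, torfenlin, torfenmi): 17 nodes
Sum: 51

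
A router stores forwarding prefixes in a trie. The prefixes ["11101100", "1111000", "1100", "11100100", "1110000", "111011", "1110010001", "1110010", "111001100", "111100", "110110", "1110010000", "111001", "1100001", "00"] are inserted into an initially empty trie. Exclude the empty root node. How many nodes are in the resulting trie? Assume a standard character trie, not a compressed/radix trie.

34

Insert word by word; a character creates a node only if that edge doesn't already exist:
  "11101100" → 8 new (1, 1, 1, 0, 1, 1, 0, 0)
  "1111000" → prefix "111" already present; 4 new (1, 0, 0, 0)
  "1100" → prefix "11" already present; 2 new (0, 0)
  "11100100" → prefix "1110" already present; 4 new (0, 1, 0, 0)
  "1110000" → prefix "11100" already present; 2 new (0, 0)
  "111011" → prefix "111011" already present; 0 new (none)
  "1110010001" → prefix "11100100" already present; 2 new (0, 1)
  "1110010" → prefix "1110010" already present; 0 new (none)
  "111001100" → prefix "111001" already present; 3 new (1, 0, 0)
  "111100" → prefix "111100" already present; 0 new (none)
  "110110" → prefix "110" already present; 3 new (1, 1, 0)
  "1110010000" → prefix "111001000" already present; 1 new (0)
  "111001" → prefix "111001" already present; 0 new (none)
  "1100001" → prefix "1100" already present; 3 new (0, 0, 1)
  "00" → 2 new (0, 0)
Total nodes = 8 + 4 + 2 + 4 + 2 + 0 + 2 + 0 + 3 + 0 + 3 + 1 + 0 + 3 + 2 = 34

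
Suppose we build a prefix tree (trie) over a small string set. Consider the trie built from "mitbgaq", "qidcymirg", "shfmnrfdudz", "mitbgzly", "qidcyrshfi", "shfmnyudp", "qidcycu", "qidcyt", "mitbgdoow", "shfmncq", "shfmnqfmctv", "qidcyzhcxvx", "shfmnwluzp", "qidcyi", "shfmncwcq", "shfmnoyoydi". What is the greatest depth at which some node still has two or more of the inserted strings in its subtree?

6

The deepest shared node is where two words last agree before diverging.
"shfmncq" and "shfmncwcq" agree on "shfmnc" (6 characters) before diverging; nothing deeper is shared.
Longest shared-prefix length: 6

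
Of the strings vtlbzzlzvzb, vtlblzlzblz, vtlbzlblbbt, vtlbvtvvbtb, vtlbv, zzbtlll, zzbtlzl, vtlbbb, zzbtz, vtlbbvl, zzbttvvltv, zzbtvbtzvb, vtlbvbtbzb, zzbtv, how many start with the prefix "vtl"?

Traverse to the node for "vtl", then collect every word in that subtree.
Words under "vtl": vtlbbb, vtlbbvl, vtlblzlzblz, vtlbv, vtlbvbtbzb, vtlbvtvvbtb, vtlbzlblbbt, vtlbzzlzvzb
Count: 8

8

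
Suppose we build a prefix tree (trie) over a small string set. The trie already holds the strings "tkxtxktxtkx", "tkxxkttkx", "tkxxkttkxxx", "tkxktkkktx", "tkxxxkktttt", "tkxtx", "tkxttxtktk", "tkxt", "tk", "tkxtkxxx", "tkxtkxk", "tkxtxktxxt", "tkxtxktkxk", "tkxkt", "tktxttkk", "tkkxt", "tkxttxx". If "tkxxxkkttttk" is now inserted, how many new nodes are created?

1

The longest prefix of "tkxxxkkttttk" already in the trie is "tkxxxkktttt" (length 11).
Each of the 1 remaining characters creates one node.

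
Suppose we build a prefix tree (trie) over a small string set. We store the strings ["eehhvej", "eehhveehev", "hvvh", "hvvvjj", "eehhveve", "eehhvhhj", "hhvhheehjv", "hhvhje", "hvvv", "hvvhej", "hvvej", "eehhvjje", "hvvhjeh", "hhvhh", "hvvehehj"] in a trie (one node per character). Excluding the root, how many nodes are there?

48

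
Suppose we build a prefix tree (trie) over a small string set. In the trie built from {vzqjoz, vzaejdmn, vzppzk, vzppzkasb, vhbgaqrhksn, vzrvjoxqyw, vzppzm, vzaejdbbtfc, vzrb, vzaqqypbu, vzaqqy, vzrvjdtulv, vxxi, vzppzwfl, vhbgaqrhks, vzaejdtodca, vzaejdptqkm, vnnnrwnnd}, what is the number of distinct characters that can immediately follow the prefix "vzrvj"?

The children of the "vzrvj" node are the distinct next characters among strings starting with "vzrvj".
Distinct next characters after "vzrvj": d, o.
That node has 2 child edges.

2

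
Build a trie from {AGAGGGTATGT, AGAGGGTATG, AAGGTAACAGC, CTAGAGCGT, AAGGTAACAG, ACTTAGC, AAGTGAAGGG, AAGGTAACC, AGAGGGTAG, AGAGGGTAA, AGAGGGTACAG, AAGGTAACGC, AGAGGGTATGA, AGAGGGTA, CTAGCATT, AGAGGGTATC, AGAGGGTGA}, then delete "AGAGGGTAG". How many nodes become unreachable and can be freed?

1

After clearing the end-marker at "AGAGGGTAG", prune upward until reaching a node still needed by another word.
The suffix "G" (1 node) is used only by "AGAGGGTAG"; the node for "AGAGGGTA" still has the child "T", so pruning stops there.
Nodes removed: 1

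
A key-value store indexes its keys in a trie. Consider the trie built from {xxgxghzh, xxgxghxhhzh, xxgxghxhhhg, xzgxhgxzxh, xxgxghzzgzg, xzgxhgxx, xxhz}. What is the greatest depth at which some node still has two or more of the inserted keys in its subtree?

9

The deepest shared node is where two words last agree before diverging.
"xxgxghxhhhg" and "xxgxghxhhzh" agree on "xxgxghxhh" (9 characters) before diverging; nothing deeper is shared.
Longest shared-prefix length: 9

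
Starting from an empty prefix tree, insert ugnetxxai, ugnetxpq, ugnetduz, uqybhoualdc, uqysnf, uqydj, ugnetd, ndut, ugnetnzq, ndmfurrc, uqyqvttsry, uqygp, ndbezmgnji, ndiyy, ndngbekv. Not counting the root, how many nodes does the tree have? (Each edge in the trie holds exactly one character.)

68

Insert word by word; a character creates a node only if that edge doesn't already exist:
  "ugnetxxai" → 9 new (u, g, n, e, t, x, x, a, i)
  "ugnetxpq" → prefix "ugnetx" already present; 2 new (p, q)
  "ugnetduz" → prefix "ugnet" already present; 3 new (d, u, z)
  "uqybhoualdc" → prefix "u" already present; 10 new (q, y, b, h, o, u, a, l, d, c)
  "uqysnf" → prefix "uqy" already present; 3 new (s, n, f)
  "uqydj" → prefix "uqy" already present; 2 new (d, j)
  "ugnetd" → prefix "ugnetd" already present; 0 new (none)
  "ndut" → 4 new (n, d, u, t)
  "ugnetnzq" → prefix "ugnet" already present; 3 new (n, z, q)
  "ndmfurrc" → prefix "nd" already present; 6 new (m, f, u, r, r, c)
  "uqyqvttsry" → prefix "uqy" already present; 7 new (q, v, t, t, s, r, y)
  "uqygp" → prefix "uqy" already present; 2 new (g, p)
  "ndbezmgnji" → prefix "nd" already present; 8 new (b, e, z, m, g, n, j, i)
  "ndiyy" → prefix "nd" already present; 3 new (i, y, y)
  "ndngbekv" → prefix "nd" already present; 6 new (n, g, b, e, k, v)
Total nodes = 9 + 2 + 3 + 10 + 3 + 2 + 0 + 4 + 3 + 6 + 7 + 2 + 8 + 3 + 6 = 68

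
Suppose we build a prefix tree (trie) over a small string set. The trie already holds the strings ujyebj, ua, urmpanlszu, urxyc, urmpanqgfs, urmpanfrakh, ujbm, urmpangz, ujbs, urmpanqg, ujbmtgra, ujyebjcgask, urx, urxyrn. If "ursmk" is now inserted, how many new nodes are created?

3

"ur" is already a path in the trie; the remaining "smk" must be added.
Each of the 3 remaining characters creates one node.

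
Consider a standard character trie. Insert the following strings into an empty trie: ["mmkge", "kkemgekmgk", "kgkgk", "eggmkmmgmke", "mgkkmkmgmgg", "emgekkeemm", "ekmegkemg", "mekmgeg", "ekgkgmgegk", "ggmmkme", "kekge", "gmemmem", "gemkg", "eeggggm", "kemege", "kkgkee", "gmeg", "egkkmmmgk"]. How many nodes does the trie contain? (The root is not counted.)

For each word, the new-node count is its length minus the longest prefix already in the trie:
  "mmkge" → 5 new (m, m, k, g, e)
  "kkemgekmgk" → 10 new (k, k, e, m, g, e, k, m, g, k)
  "kgkgk" → prefix "k" already present; 4 new (g, k, g, k)
  "eggmkmmgmke" → 11 new (e, g, g, m, k, m, m, g, m, k, e)
  "mgkkmkmgmgg" → prefix "m" already present; 10 new (g, k, k, m, k, m, g, m, g, g)
  "emgekkeemm" → prefix "e" already present; 9 new (m, g, e, k, k, e, e, m, m)
  "ekmegkemg" → prefix "e" already present; 8 new (k, m, e, g, k, e, m, g)
  "mekmgeg" → prefix "m" already present; 6 new (e, k, m, g, e, g)
  "ekgkgmgegk" → prefix "ek" already present; 8 new (g, k, g, m, g, e, g, k)
  "ggmmkme" → 7 new (g, g, m, m, k, m, e)
  "kekge" → prefix "k" already present; 4 new (e, k, g, e)
  "gmemmem" → prefix "g" already present; 6 new (m, e, m, m, e, m)
  "gemkg" → prefix "g" already present; 4 new (e, m, k, g)
  "eeggggm" → prefix "e" already present; 6 new (e, g, g, g, g, m)
  "kemege" → prefix "ke" already present; 4 new (m, e, g, e)
  "kkgkee" → prefix "kk" already present; 4 new (g, k, e, e)
  "gmeg" → prefix "gme" already present; 1 new (g)
  "egkkmmmgk" → prefix "eg" already present; 7 new (k, k, m, m, m, g, k)
Total nodes = 5 + 10 + 4 + 11 + 10 + 9 + 8 + 6 + 8 + 7 + 4 + 6 + 4 + 6 + 4 + 4 + 1 + 7 = 114

114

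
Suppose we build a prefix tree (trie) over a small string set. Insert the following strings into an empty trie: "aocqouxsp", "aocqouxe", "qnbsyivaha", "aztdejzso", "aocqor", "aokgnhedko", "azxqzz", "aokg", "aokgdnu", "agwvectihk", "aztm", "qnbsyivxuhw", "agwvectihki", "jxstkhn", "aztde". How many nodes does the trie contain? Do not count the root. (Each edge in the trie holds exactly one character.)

Insert word by word; a character creates a node only if that edge doesn't already exist:
  "aocqouxsp" → 9 new (a, o, c, q, o, u, x, s, p)
  "aocqouxe" → prefix "aocqoux" already present; 1 new (e)
  "qnbsyivaha" → 10 new (q, n, b, s, y, i, v, a, h, a)
  "aztdejzso" → prefix "a" already present; 8 new (z, t, d, e, j, z, s, o)
  "aocqor" → prefix "aocqo" already present; 1 new (r)
  "aokgnhedko" → prefix "ao" already present; 8 new (k, g, n, h, e, d, k, o)
  "azxqzz" → prefix "az" already present; 4 new (x, q, z, z)
  "aokg" → prefix "aokg" already present; 0 new (none)
  "aokgdnu" → prefix "aokg" already present; 3 new (d, n, u)
  "agwvectihk" → prefix "a" already present; 9 new (g, w, v, e, c, t, i, h, k)
  "aztm" → prefix "azt" already present; 1 new (m)
  "qnbsyivxuhw" → prefix "qnbsyiv" already present; 4 new (x, u, h, w)
  "agwvectihki" → prefix "agwvectihk" already present; 1 new (i)
  "jxstkhn" → 7 new (j, x, s, t, k, h, n)
  "aztde" → prefix "aztde" already present; 0 new (none)
Total nodes = 9 + 1 + 10 + 8 + 1 + 8 + 4 + 0 + 3 + 9 + 1 + 4 + 1 + 7 + 0 = 66

66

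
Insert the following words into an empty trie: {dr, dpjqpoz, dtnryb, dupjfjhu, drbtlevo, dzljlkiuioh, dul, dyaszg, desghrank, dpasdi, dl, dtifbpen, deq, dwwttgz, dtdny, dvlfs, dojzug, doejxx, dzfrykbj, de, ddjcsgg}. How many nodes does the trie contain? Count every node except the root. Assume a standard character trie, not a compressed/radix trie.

96

Insert word by word; a character creates a node only if that edge doesn't already exist:
  "dr" → 2 new (d, r)
  "dpjqpoz" → prefix "d" already present; 6 new (p, j, q, p, o, z)
  "dtnryb" → prefix "d" already present; 5 new (t, n, r, y, b)
  "dupjfjhu" → prefix "d" already present; 7 new (u, p, j, f, j, h, u)
  "drbtlevo" → prefix "dr" already present; 6 new (b, t, l, e, v, o)
  "dzljlkiuioh" → prefix "d" already present; 10 new (z, l, j, l, k, i, u, i, o, h)
  "dul" → prefix "du" already present; 1 new (l)
  "dyaszg" → prefix "d" already present; 5 new (y, a, s, z, g)
  "desghrank" → prefix "d" already present; 8 new (e, s, g, h, r, a, n, k)
  "dpasdi" → prefix "dp" already present; 4 new (a, s, d, i)
  "dl" → prefix "d" already present; 1 new (l)
  "dtifbpen" → prefix "dt" already present; 6 new (i, f, b, p, e, n)
  "deq" → prefix "de" already present; 1 new (q)
  "dwwttgz" → prefix "d" already present; 6 new (w, w, t, t, g, z)
  "dtdny" → prefix "dt" already present; 3 new (d, n, y)
  "dvlfs" → prefix "d" already present; 4 new (v, l, f, s)
  "dojzug" → prefix "d" already present; 5 new (o, j, z, u, g)
  "doejxx" → prefix "do" already present; 4 new (e, j, x, x)
  "dzfrykbj" → prefix "dz" already present; 6 new (f, r, y, k, b, j)
  "de" → prefix "de" already present; 0 new (none)
  "ddjcsgg" → prefix "d" already present; 6 new (d, j, c, s, g, g)
Total nodes = 2 + 6 + 5 + 7 + 6 + 10 + 1 + 5 + 8 + 4 + 1 + 6 + 1 + 6 + 3 + 4 + 5 + 4 + 6 + 0 + 6 = 96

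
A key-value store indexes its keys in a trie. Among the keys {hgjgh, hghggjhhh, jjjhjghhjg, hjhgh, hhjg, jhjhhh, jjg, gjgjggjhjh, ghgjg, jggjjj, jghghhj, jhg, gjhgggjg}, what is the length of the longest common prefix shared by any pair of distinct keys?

2

The deepest shared node is where two words last agree before diverging.
e.g. "gjgjggjhjh" and "gjhgggjg" share the prefix "gj" of length 2; no pair shares a longer one.
Longest shared-prefix length: 2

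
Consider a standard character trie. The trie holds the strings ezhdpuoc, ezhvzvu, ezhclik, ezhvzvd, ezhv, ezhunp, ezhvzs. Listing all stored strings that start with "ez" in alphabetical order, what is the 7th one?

Words with prefix "ez", in lexicographic order: "ezhclik", "ezhdpuoc", "ezhunp", "ezhv", "ezhvzs", "ezhvzvd", "ezhvzvu"
Position 7: ezhvzvu

ezhvzvu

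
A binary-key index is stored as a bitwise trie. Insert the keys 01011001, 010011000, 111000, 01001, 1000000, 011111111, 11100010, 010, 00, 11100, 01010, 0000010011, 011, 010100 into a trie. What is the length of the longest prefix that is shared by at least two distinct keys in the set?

6

The deepest shared node is where two words last agree before diverging.
"111000" and "11100010" agree on "111000" (6 characters) before diverging; nothing deeper is shared.
Longest shared-prefix length: 6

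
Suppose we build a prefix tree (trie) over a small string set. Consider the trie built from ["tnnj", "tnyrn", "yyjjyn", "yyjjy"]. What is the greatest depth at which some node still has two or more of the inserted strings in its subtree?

Equivalently: take the maximum, over all pairs, of their longest common prefix length.
e.g. "yyjjy" and "yyjjyn" share the prefix "yyjjy" of length 5; no pair shares a longer one.
Longest shared-prefix length: 5

5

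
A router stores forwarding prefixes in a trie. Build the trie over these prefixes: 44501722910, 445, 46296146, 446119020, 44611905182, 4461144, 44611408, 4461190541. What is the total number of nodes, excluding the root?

Insert word by word; a character creates a node only if that edge doesn't already exist:
  "44501722910" → 11 new (4, 4, 5, 0, 1, 7, 2, 2, 9, 1, 0)
  "445" → prefix "445" already present; 0 new (none)
  "46296146" → prefix "4" already present; 7 new (6, 2, 9, 6, 1, 4, 6)
  "446119020" → prefix "44" already present; 7 new (6, 1, 1, 9, 0, 2, 0)
  "44611905182" → prefix "4461190" already present; 4 new (5, 1, 8, 2)
  "4461144" → prefix "44611" already present; 2 new (4, 4)
  "44611408" → prefix "446114" already present; 2 new (0, 8)
  "4461190541" → prefix "44611905" already present; 2 new (4, 1)
Total nodes = 11 + 0 + 7 + 7 + 4 + 2 + 2 + 2 = 35

35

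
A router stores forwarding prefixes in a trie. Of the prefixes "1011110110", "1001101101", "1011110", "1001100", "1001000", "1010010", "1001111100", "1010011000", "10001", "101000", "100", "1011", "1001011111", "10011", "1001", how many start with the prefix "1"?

Walk to "1"; the words in its subtree are exactly those with that prefix.
Matches: "100", "10001", "1001", "1001000", "1001011111", "10011", "1001100", "1001101101", "1001111100", "101000", "1010010", "1010011000", "1011", "1011110", "1011110110"
Count: 15

15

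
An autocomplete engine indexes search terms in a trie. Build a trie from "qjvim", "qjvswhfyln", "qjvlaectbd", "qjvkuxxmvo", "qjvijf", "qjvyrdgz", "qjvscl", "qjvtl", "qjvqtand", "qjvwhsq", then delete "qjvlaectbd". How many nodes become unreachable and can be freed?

After clearing the end-marker at "qjvlaectbd", prune upward until reaching a node still needed by another word.
The suffix "laectbd" (7 nodes) is used only by "qjvlaectbd"; the node for "qjv" still has the child "i", so pruning stops there.
Nodes removed: 7

7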